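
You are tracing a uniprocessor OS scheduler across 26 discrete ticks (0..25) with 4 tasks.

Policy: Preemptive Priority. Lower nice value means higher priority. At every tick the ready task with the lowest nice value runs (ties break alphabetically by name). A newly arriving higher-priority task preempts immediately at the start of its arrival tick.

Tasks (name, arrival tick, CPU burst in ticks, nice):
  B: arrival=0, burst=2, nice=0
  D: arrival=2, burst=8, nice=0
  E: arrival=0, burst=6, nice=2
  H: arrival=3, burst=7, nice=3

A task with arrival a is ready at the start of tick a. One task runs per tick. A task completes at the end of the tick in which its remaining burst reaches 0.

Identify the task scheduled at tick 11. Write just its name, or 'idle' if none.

running at tick 11 = E

t=0: ready={B,E} → run B
t=1: ready={B,E} → run B
t=2: ready={D,E} → run D
t=3: ready={D,E,H} → run D
t=4: ready={D,E,H} → run D
t=5: ready={D,E,H} → run D
t=6: ready={D,E,H} → run D
t=7: ready={D,E,H} → run D
t=8: ready={D,E,H} → run D
t=9: ready={D,E,H} → run D
t=10: ready={E,H} → run E
t=11: ready={E,H} → run E
t=12: ready={E,H} → run E
t=13: ready={E,H} → run E
t=14: ready={E,H} → run E
t=15: ready={E,H} → run E
t=16: ready={H} → run H
t=17: ready={H} → run H
t=18: ready={H} → run H
t=19: ready={H} → run H
t=20: ready={H} → run H
t=21: ready={H} → run H
t=22: ready={H} → run H
t=23: (idle)
t=24: (idle)
t=25: (idle)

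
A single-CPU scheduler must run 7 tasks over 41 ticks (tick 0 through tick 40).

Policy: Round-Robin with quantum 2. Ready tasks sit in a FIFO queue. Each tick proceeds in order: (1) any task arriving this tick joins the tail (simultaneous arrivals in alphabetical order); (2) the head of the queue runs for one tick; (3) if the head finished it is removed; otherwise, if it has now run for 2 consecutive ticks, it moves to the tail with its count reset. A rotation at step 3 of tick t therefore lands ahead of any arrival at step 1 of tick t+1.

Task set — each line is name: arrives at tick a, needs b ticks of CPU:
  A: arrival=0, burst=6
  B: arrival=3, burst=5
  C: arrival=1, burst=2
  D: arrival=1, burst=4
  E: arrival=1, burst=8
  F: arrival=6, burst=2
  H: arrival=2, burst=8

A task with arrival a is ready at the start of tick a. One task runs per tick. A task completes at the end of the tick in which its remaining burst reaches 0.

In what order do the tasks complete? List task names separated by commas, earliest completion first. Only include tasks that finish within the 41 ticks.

t=0: queue=[A] q_used=0 → run A
t=1: queue=[A,C,D,E] q_used=1 → run A
t=2: queue=[C,D,E,A,H] q_used=0 → run C
t=3: queue=[C,D,E,A,H,B] q_used=1 → run C
t=4: queue=[D,E,A,H,B] q_used=0 → run D
t=5: queue=[D,E,A,H,B] q_used=1 → run D
t=6: queue=[E,A,H,B,D,F] q_used=0 → run E
t=7: queue=[E,A,H,B,D,F] q_used=1 → run E
t=8: queue=[A,H,B,D,F,E] q_used=0 → run A
t=9: queue=[A,H,B,D,F,E] q_used=1 → run A
t=10: queue=[H,B,D,F,E,A] q_used=0 → run H
t=11: queue=[H,B,D,F,E,A] q_used=1 → run H
t=12: queue=[B,D,F,E,A,H] q_used=0 → run B
t=13: queue=[B,D,F,E,A,H] q_used=1 → run B
t=14: queue=[D,F,E,A,H,B] q_used=0 → run D
t=15: queue=[D,F,E,A,H,B] q_used=1 → run D
t=16: queue=[F,E,A,H,B] q_used=0 → run F
t=17: queue=[F,E,A,H,B] q_used=1 → run F
t=18: queue=[E,A,H,B] q_used=0 → run E
t=19: queue=[E,A,H,B] q_used=1 → run E
t=20: queue=[A,H,B,E] q_used=0 → run A
t=21: queue=[A,H,B,E] q_used=1 → run A
t=22: queue=[H,B,E] q_used=0 → run H
t=23: queue=[H,B,E] q_used=1 → run H
t=24: queue=[B,E,H] q_used=0 → run B
t=25: queue=[B,E,H] q_used=1 → run B
t=26: queue=[E,H,B] q_used=0 → run E
t=27: queue=[E,H,B] q_used=1 → run E
t=28: queue=[H,B,E] q_used=0 → run H
t=29: queue=[H,B,E] q_used=1 → run H
t=30: queue=[B,E,H] q_used=0 → run B
t=31: queue=[E,H] q_used=0 → run E
t=32: queue=[E,H] q_used=1 → run E
t=33: queue=[H] q_used=0 → run H
t=34: queue=[H] q_used=1 → run H
t=35: (idle)
t=36: (idle)
t=37: (idle)
t=38: (idle)
t=39: (idle)
t=40: (idle)

completion order = C, D, F, A, B, E, H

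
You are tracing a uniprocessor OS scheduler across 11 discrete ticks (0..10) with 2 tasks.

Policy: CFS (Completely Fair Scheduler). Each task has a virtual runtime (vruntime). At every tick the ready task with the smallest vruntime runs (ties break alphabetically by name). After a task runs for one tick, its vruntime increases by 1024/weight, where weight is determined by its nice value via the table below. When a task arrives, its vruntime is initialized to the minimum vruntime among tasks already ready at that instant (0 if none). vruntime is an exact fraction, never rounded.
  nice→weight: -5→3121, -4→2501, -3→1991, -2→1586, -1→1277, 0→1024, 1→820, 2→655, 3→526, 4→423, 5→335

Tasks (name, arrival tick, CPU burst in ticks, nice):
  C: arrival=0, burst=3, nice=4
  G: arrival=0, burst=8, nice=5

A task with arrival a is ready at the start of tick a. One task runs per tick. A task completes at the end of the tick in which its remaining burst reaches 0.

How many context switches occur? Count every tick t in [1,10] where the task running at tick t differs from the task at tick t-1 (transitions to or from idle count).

t=0: vr[C=0 G=0] → run C
t=1: vr[C=1024/423 G=0] → run G
t=2: vr[C=1024/423 G=1024/335] → run C
t=3: vr[C=2048/423 G=1024/335] → run G
t=4: vr[C=2048/423 G=2048/335] → run C
t=5: vr[G=2048/335] → run G
t=6: vr[G=3072/335] → run G
t=7: vr[G=4096/335] → run G
t=8: vr[G=1024/67] → run G
t=9: vr[G=6144/335] → run G
t=10: vr[G=7168/335] → run G

context switches = 5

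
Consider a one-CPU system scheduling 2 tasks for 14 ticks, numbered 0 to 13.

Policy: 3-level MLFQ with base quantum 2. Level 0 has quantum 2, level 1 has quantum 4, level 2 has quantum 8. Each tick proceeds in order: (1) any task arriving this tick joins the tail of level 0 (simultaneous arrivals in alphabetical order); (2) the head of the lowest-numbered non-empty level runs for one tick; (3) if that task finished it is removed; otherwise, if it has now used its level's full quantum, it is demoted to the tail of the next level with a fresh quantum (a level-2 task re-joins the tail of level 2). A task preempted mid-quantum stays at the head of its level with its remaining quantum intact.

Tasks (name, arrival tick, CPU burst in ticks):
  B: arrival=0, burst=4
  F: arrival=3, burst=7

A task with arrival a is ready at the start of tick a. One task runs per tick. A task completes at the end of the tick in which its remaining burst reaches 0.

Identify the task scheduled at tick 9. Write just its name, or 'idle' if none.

t=0: L0/L1/L2 = B/-/- → run B
t=1: L0/L1/L2 = B/-/- → run B
t=2: L0/L1/L2 = -/B/- → run B
t=3: L0/L1/L2 = F/B/- → run F
t=4: L0/L1/L2 = F/B/- → run F
t=5: L0/L1/L2 = -/BF/- → run B
t=6: L0/L1/L2 = -/F/- → run F
t=7: L0/L1/L2 = -/F/- → run F
t=8: L0/L1/L2 = -/F/- → run F
t=9: L0/L1/L2 = -/F/- → run F
t=10: L0/L1/L2 = -/-/F → run F
t=11: (idle)
t=12: (idle)
t=13: (idle)

running at tick 9 = F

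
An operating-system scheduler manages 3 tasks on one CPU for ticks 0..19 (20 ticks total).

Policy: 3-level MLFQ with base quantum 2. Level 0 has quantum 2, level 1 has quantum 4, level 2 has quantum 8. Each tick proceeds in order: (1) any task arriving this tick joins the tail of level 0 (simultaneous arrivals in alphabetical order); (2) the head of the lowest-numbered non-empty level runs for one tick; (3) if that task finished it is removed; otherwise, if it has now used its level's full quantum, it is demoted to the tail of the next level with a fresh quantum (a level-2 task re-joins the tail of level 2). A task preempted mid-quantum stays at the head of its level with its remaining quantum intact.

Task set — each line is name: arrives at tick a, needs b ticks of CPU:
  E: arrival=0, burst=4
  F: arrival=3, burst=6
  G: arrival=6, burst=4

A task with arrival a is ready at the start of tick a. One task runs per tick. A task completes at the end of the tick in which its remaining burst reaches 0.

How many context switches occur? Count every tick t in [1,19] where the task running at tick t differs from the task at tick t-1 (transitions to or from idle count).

context switches = 6

t=0: L0/L1/L2 = E/-/- → run E
t=1: L0/L1/L2 = E/-/- → run E
t=2: L0/L1/L2 = -/E/- → run E
t=3: L0/L1/L2 = F/E/- → run F
t=4: L0/L1/L2 = F/E/- → run F
t=5: L0/L1/L2 = -/EF/- → run E
t=6: L0/L1/L2 = G/F/- → run G
t=7: L0/L1/L2 = G/F/- → run G
t=8: L0/L1/L2 = -/FG/- → run F
t=9: L0/L1/L2 = -/FG/- → run F
t=10: L0/L1/L2 = -/FG/- → run F
t=11: L0/L1/L2 = -/FG/- → run F
t=12: L0/L1/L2 = -/G/- → run G
t=13: L0/L1/L2 = -/G/- → run G
t=14: (idle)
t=15: (idle)
t=16: (idle)
t=17: (idle)
t=18: (idle)
t=19: (idle)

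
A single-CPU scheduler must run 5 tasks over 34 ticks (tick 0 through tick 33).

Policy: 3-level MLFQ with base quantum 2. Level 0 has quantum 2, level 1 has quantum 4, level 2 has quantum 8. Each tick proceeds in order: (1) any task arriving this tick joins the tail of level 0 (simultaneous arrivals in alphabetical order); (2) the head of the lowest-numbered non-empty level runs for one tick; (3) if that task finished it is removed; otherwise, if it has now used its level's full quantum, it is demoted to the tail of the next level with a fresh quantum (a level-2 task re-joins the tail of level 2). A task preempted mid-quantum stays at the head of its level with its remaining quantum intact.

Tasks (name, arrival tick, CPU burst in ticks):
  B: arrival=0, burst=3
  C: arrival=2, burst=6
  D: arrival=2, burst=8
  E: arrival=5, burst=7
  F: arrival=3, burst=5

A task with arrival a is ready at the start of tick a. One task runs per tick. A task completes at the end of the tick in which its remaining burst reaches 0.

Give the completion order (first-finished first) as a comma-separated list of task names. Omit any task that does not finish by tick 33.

t=0: L0/L1/L2 = B/-/- → run B
t=1: L0/L1/L2 = B/-/- → run B
t=2: L0/L1/L2 = CD/B/- → run C
t=3: L0/L1/L2 = CDF/B/- → run C
t=4: L0/L1/L2 = DF/BC/- → run D
t=5: L0/L1/L2 = DFE/BC/- → run D
t=6: L0/L1/L2 = FE/BCD/- → run F
t=7: L0/L1/L2 = FE/BCD/- → run F
t=8: L0/L1/L2 = E/BCDF/- → run E
t=9: L0/L1/L2 = E/BCDF/- → run E
t=10: L0/L1/L2 = -/BCDFE/- → run B
t=11: L0/L1/L2 = -/CDFE/- → run C
t=12: L0/L1/L2 = -/CDFE/- → run C
t=13: L0/L1/L2 = -/CDFE/- → run C
t=14: L0/L1/L2 = -/CDFE/- → run C
t=15: L0/L1/L2 = -/DFE/- → run D
t=16: L0/L1/L2 = -/DFE/- → run D
t=17: L0/L1/L2 = -/DFE/- → run D
t=18: L0/L1/L2 = -/DFE/- → run D
t=19: L0/L1/L2 = -/FE/D → run F
t=20: L0/L1/L2 = -/FE/D → run F
t=21: L0/L1/L2 = -/FE/D → run F
t=22: L0/L1/L2 = -/E/D → run E
t=23: L0/L1/L2 = -/E/D → run E
t=24: L0/L1/L2 = -/E/D → run E
t=25: L0/L1/L2 = -/E/D → run E
t=26: L0/L1/L2 = -/-/DE → run D
t=27: L0/L1/L2 = -/-/DE → run D
t=28: L0/L1/L2 = -/-/E → run E
t=29: (idle)
t=30: (idle)
t=31: (idle)
t=32: (idle)
t=33: (idle)

completion order = B, C, F, D, E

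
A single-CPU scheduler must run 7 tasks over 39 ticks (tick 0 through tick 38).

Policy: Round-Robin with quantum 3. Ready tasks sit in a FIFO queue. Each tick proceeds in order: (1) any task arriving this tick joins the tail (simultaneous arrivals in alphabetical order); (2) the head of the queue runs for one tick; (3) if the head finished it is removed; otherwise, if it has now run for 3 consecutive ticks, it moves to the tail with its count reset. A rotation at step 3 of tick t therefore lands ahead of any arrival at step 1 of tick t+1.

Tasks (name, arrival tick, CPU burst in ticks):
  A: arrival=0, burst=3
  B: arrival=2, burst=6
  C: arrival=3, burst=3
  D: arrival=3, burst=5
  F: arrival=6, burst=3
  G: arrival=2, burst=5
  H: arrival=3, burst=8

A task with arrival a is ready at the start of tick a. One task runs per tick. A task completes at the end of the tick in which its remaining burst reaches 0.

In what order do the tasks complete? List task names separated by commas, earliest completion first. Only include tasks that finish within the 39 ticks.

t=0: queue=[A] q_used=0 → run A
t=1: queue=[A] q_used=1 → run A
t=2: queue=[A,B,G] q_used=2 → run A
t=3: queue=[B,G,C,D,H] q_used=0 → run B
t=4: queue=[B,G,C,D,H] q_used=1 → run B
t=5: queue=[B,G,C,D,H] q_used=2 → run B
t=6: queue=[G,C,D,H,B,F] q_used=0 → run G
t=7: queue=[G,C,D,H,B,F] q_used=1 → run G
t=8: queue=[G,C,D,H,B,F] q_used=2 → run G
t=9: queue=[C,D,H,B,F,G] q_used=0 → run C
t=10: queue=[C,D,H,B,F,G] q_used=1 → run C
t=11: queue=[C,D,H,B,F,G] q_used=2 → run C
t=12: queue=[D,H,B,F,G] q_used=0 → run D
t=13: queue=[D,H,B,F,G] q_used=1 → run D
t=14: queue=[D,H,B,F,G] q_used=2 → run D
t=15: queue=[H,B,F,G,D] q_used=0 → run H
t=16: queue=[H,B,F,G,D] q_used=1 → run H
t=17: queue=[H,B,F,G,D] q_used=2 → run H
t=18: queue=[B,F,G,D,H] q_used=0 → run B
t=19: queue=[B,F,G,D,H] q_used=1 → run B
t=20: queue=[B,F,G,D,H] q_used=2 → run B
t=21: queue=[F,G,D,H] q_used=0 → run F
t=22: queue=[F,G,D,H] q_used=1 → run F
t=23: queue=[F,G,D,H] q_used=2 → run F
t=24: queue=[G,D,H] q_used=0 → run G
t=25: queue=[G,D,H] q_used=1 → run G
t=26: queue=[D,H] q_used=0 → run D
t=27: queue=[D,H] q_used=1 → run D
t=28: queue=[H] q_used=0 → run H
t=29: queue=[H] q_used=1 → run H
t=30: queue=[H] q_used=2 → run H
t=31: queue=[H] q_used=0 → run H
t=32: queue=[H] q_used=1 → run H
t=33: (idle)
t=34: (idle)
t=35: (idle)
t=36: (idle)
t=37: (idle)
t=38: (idle)

completion order = A, C, B, F, G, D, H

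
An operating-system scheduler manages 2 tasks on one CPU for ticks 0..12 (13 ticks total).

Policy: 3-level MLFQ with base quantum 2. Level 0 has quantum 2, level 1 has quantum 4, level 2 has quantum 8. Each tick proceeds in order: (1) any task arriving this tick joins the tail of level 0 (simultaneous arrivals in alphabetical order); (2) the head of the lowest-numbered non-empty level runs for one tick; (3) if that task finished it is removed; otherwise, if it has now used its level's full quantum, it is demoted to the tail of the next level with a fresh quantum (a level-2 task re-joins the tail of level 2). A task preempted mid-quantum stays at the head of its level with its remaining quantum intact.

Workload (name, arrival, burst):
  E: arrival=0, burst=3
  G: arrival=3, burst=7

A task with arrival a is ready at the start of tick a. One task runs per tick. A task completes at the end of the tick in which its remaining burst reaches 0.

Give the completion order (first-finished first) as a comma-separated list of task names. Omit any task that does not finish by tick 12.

completion order = E, G

t=0: L0/L1/L2 = E/-/- → run E
t=1: L0/L1/L2 = E/-/- → run E
t=2: L0/L1/L2 = -/E/- → run E
t=3: L0/L1/L2 = G/-/- → run G
t=4: L0/L1/L2 = G/-/- → run G
t=5: L0/L1/L2 = -/G/- → run G
t=6: L0/L1/L2 = -/G/- → run G
t=7: L0/L1/L2 = -/G/- → run G
t=8: L0/L1/L2 = -/G/- → run G
t=9: L0/L1/L2 = -/-/G → run G
t=10: (idle)
t=11: (idle)
t=12: (idle)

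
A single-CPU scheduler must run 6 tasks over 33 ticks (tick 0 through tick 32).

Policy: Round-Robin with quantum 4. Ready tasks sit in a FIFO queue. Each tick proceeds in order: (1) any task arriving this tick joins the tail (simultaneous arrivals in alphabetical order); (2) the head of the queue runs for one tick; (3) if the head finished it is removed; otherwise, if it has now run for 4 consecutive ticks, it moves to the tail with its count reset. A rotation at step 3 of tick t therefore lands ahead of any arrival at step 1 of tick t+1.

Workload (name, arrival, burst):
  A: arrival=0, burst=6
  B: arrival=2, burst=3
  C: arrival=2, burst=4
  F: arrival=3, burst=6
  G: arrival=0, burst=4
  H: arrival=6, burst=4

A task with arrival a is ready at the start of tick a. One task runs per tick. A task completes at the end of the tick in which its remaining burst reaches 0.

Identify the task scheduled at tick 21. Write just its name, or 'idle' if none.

t=0: queue=[A,G] q_used=0 → run A
t=1: queue=[A,G] q_used=1 → run A
t=2: queue=[A,G,B,C] q_used=2 → run A
t=3: queue=[A,G,B,C,F] q_used=3 → run A
t=4: queue=[G,B,C,F,A] q_used=0 → run G
t=5: queue=[G,B,C,F,A] q_used=1 → run G
t=6: queue=[G,B,C,F,A,H] q_used=2 → run G
t=7: queue=[G,B,C,F,A,H] q_used=3 → run G
t=8: queue=[B,C,F,A,H] q_used=0 → run B
t=9: queue=[B,C,F,A,H] q_used=1 → run B
t=10: queue=[B,C,F,A,H] q_used=2 → run B
t=11: queue=[C,F,A,H] q_used=0 → run C
t=12: queue=[C,F,A,H] q_used=1 → run C
t=13: queue=[C,F,A,H] q_used=2 → run C
t=14: queue=[C,F,A,H] q_used=3 → run C
t=15: queue=[F,A,H] q_used=0 → run F
t=16: queue=[F,A,H] q_used=1 → run F
t=17: queue=[F,A,H] q_used=2 → run F
t=18: queue=[F,A,H] q_used=3 → run F
t=19: queue=[A,H,F] q_used=0 → run A
t=20: queue=[A,H,F] q_used=1 → run A
t=21: queue=[H,F] q_used=0 → run H
t=22: queue=[H,F] q_used=1 → run H
t=23: queue=[H,F] q_used=2 → run H
t=24: queue=[H,F] q_used=3 → run H
t=25: queue=[F] q_used=0 → run F
t=26: queue=[F] q_used=1 → run F
t=27: (idle)
t=28: (idle)
t=29: (idle)
t=30: (idle)
t=31: (idle)
t=32: (idle)

running at tick 21 = H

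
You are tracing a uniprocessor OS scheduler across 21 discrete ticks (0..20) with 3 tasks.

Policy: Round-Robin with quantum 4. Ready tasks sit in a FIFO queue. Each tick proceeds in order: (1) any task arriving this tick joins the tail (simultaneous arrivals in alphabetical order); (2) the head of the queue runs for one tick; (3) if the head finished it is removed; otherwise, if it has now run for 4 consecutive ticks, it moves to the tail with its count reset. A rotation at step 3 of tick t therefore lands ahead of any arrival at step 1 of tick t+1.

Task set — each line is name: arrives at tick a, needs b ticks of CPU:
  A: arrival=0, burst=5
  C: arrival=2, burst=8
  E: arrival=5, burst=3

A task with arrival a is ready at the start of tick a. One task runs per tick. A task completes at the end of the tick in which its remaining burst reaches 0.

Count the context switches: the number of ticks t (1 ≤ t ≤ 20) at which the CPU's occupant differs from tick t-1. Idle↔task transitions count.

context switches = 5

t=0: queue=[A] q_used=0 → run A
t=1: queue=[A] q_used=1 → run A
t=2: queue=[A,C] q_used=2 → run A
t=3: queue=[A,C] q_used=3 → run A
t=4: queue=[C,A] q_used=0 → run C
t=5: queue=[C,A,E] q_used=1 → run C
t=6: queue=[C,A,E] q_used=2 → run C
t=7: queue=[C,A,E] q_used=3 → run C
t=8: queue=[A,E,C] q_used=0 → run A
t=9: queue=[E,C] q_used=0 → run E
t=10: queue=[E,C] q_used=1 → run E
t=11: queue=[E,C] q_used=2 → run E
t=12: queue=[C] q_used=0 → run C
t=13: queue=[C] q_used=1 → run C
t=14: queue=[C] q_used=2 → run C
t=15: queue=[C] q_used=3 → run C
t=16: (idle)
t=17: (idle)
t=18: (idle)
t=19: (idle)
t=20: (idle)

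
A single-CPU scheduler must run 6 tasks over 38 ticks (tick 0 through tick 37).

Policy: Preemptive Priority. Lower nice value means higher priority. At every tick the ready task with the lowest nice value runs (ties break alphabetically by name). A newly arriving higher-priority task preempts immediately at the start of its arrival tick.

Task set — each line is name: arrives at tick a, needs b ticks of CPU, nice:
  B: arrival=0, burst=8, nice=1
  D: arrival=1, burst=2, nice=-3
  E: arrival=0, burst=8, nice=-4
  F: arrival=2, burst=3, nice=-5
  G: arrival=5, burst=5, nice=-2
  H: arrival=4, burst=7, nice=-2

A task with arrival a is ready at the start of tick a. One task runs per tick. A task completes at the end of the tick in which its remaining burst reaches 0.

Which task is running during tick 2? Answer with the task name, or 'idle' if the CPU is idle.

running at tick 2 = F

t=0: ready={B,E} → run E
t=1: ready={B,D,E} → run E
t=2: ready={B,D,E,F} → run F
t=3: ready={B,D,E,F} → run F
t=4: ready={B,D,E,F,H} → run F
t=5: ready={B,D,E,G,H} → run E
t=6: ready={B,D,E,G,H} → run E
t=7: ready={B,D,E,G,H} → run E
t=8: ready={B,D,E,G,H} → run E
t=9: ready={B,D,E,G,H} → run E
t=10: ready={B,D,E,G,H} → run E
t=11: ready={B,D,G,H} → run D
t=12: ready={B,D,G,H} → run D
t=13: ready={B,G,H} → run G
t=14: ready={B,G,H} → run G
t=15: ready={B,G,H} → run G
t=16: ready={B,G,H} → run G
t=17: ready={B,G,H} → run G
t=18: ready={B,H} → run H
t=19: ready={B,H} → run H
t=20: ready={B,H} → run H
t=21: ready={B,H} → run H
t=22: ready={B,H} → run H
t=23: ready={B,H} → run H
t=24: ready={B,H} → run H
t=25: ready={B} → run B
t=26: ready={B} → run B
t=27: ready={B} → run B
t=28: ready={B} → run B
t=29: ready={B} → run B
t=30: ready={B} → run B
t=31: ready={B} → run B
t=32: ready={B} → run B
t=33: (idle)
t=34: (idle)
t=35: (idle)
t=36: (idle)
t=37: (idle)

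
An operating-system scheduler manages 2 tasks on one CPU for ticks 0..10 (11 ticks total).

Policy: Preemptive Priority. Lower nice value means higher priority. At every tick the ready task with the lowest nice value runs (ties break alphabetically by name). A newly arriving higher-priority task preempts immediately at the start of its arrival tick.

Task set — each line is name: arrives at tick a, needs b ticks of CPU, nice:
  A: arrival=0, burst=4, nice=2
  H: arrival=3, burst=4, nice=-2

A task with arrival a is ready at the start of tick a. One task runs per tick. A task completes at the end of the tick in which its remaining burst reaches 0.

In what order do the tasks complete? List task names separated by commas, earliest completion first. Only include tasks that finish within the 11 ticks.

t=0: ready={A} → run A
t=1: ready={A} → run A
t=2: ready={A} → run A
t=3: ready={A,H} → run H
t=4: ready={A,H} → run H
t=5: ready={A,H} → run H
t=6: ready={A,H} → run H
t=7: ready={A} → run A
t=8: (idle)
t=9: (idle)
t=10: (idle)

completion order = H, A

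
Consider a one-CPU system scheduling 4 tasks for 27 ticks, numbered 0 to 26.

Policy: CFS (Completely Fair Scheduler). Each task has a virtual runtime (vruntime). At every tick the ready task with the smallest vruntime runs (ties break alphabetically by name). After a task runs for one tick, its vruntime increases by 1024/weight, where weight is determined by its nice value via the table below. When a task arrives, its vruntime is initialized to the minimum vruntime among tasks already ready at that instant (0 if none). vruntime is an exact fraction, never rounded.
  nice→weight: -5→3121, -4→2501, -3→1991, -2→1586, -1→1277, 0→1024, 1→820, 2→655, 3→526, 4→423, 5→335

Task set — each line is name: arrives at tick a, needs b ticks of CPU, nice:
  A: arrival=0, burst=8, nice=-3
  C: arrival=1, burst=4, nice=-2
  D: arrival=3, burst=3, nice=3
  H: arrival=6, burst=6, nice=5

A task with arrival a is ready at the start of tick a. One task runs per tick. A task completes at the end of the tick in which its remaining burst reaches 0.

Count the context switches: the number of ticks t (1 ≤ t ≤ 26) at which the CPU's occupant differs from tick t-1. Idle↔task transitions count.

context switches = 16

t=0: vr[A=0] → run A
t=1: vr[A=1024/1991 C=1024/1991] → run A
t=2: vr[A=2048/1991 C=1024/1991] → run C
t=3: vr[A=2048/1991 C=1831424/1578863 D=2048/1991] → run A
t=4: vr[A=3072/1991 C=1831424/1578863 D=2048/1991] → run D
t=5: vr[A=3072/1991 C=1831424/1578863 D=1558016/523633] → run C
t=6: vr[A=3072/1991 C=2850816/1578863 D=1558016/523633 H=3072/1991] → run A
t=7: vr[A=4096/1991 C=2850816/1578863 D=1558016/523633 H=3072/1991] → run H
t=8: vr[A=4096/1991 C=2850816/1578863 D=1558016/523633 H=3067904/666985] → run C
t=9: vr[A=4096/1991 C=3870208/1578863 D=1558016/523633 H=3067904/666985] → run A
t=10: vr[A=5120/1991 C=3870208/1578863 D=1558016/523633 H=3067904/666985] → run C
t=11: vr[A=5120/1991 D=1558016/523633 H=3067904/666985] → run A
t=12: vr[A=6144/1991 D=1558016/523633 H=3067904/666985] → run D
t=13: vr[A=6144/1991 D=2577408/523633 H=3067904/666985] → run A
t=14: vr[A=7168/1991 D=2577408/523633 H=3067904/666985] → run A
t=15: vr[D=2577408/523633 H=3067904/666985] → run H
t=16: vr[D=2577408/523633 H=5106688/666985] → run D
t=17: vr[H=5106688/666985] → run H
t=18: vr[H=7145472/666985] → run H
t=19: vr[H=9184256/666985] → run H
t=20: vr[H=2244608/133397] → run H
t=21: (idle)
t=22: (idle)
t=23: (idle)
t=24: (idle)
t=25: (idle)
t=26: (idle)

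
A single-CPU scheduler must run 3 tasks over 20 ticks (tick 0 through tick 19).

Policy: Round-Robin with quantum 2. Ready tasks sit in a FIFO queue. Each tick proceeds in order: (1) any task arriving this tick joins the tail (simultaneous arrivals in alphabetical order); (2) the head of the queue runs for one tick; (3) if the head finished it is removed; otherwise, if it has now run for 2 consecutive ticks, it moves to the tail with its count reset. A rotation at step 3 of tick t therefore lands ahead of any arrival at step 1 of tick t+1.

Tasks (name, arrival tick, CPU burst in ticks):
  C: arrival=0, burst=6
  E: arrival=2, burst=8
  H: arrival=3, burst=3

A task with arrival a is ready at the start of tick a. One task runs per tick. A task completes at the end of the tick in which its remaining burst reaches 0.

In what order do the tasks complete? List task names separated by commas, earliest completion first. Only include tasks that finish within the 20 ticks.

t=0: queue=[C] q_used=0 → run C
t=1: queue=[C] q_used=1 → run C
t=2: queue=[C,E] q_used=0 → run C
t=3: queue=[C,E,H] q_used=1 → run C
t=4: queue=[E,H,C] q_used=0 → run E
t=5: queue=[E,H,C] q_used=1 → run E
t=6: queue=[H,C,E] q_used=0 → run H
t=7: queue=[H,C,E] q_used=1 → run H
t=8: queue=[C,E,H] q_used=0 → run C
t=9: queue=[C,E,H] q_used=1 → run C
t=10: queue=[E,H] q_used=0 → run E
t=11: queue=[E,H] q_used=1 → run E
t=12: queue=[H,E] q_used=0 → run H
t=13: queue=[E] q_used=0 → run E
t=14: queue=[E] q_used=1 → run E
t=15: queue=[E] q_used=0 → run E
t=16: queue=[E] q_used=1 → run E
t=17: (idle)
t=18: (idle)
t=19: (idle)

completion order = C, H, E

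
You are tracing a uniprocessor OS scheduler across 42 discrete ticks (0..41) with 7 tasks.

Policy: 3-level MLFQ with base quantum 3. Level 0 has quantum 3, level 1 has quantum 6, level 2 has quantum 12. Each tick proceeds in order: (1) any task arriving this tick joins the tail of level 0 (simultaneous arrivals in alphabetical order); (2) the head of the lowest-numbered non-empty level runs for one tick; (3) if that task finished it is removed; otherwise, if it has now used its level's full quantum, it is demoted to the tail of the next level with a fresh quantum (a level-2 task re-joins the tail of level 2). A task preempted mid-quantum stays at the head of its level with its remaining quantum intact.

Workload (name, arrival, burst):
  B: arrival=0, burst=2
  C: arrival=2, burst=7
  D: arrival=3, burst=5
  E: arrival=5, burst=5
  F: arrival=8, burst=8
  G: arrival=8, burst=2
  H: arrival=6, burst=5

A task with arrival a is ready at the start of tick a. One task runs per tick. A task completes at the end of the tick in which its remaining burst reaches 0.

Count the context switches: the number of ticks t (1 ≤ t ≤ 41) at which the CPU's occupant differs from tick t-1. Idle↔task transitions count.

context switches = 12

t=0: L0/L1/L2 = B/-/- → run B
t=1: L0/L1/L2 = B/-/- → run B
t=2: L0/L1/L2 = C/-/- → run C
t=3: L0/L1/L2 = CD/-/- → run C
t=4: L0/L1/L2 = CD/-/- → run C
t=5: L0/L1/L2 = DE/C/- → run D
t=6: L0/L1/L2 = DEH/C/- → run D
t=7: L0/L1/L2 = DEH/C/- → run D
t=8: L0/L1/L2 = EHFG/CD/- → run E
t=9: L0/L1/L2 = EHFG/CD/- → run E
t=10: L0/L1/L2 = EHFG/CD/- → run E
t=11: L0/L1/L2 = HFG/CDE/- → run H
t=12: L0/L1/L2 = HFG/CDE/- → run H
t=13: L0/L1/L2 = HFG/CDE/- → run H
t=14: L0/L1/L2 = FG/CDEH/- → run F
t=15: L0/L1/L2 = FG/CDEH/- → run F
t=16: L0/L1/L2 = FG/CDEH/- → run F
t=17: L0/L1/L2 = G/CDEHF/- → run G
t=18: L0/L1/L2 = G/CDEHF/- → run G
t=19: L0/L1/L2 = -/CDEHF/- → run C
t=20: L0/L1/L2 = -/CDEHF/- → run C
t=21: L0/L1/L2 = -/CDEHF/- → run C
t=22: L0/L1/L2 = -/CDEHF/- → run C
t=23: L0/L1/L2 = -/DEHF/- → run D
t=24: L0/L1/L2 = -/DEHF/- → run D
t=25: L0/L1/L2 = -/EHF/- → run E
t=26: L0/L1/L2 = -/EHF/- → run E
t=27: L0/L1/L2 = -/HF/- → run H
t=28: L0/L1/L2 = -/HF/- → run H
t=29: L0/L1/L2 = -/F/- → run F
t=30: L0/L1/L2 = -/F/- → run F
t=31: L0/L1/L2 = -/F/- → run F
t=32: L0/L1/L2 = -/F/- → run F
t=33: L0/L1/L2 = -/F/- → run F
t=34: (idle)
t=35: (idle)
t=36: (idle)
t=37: (idle)
t=38: (idle)
t=39: (idle)
t=40: (idle)
t=41: (idle)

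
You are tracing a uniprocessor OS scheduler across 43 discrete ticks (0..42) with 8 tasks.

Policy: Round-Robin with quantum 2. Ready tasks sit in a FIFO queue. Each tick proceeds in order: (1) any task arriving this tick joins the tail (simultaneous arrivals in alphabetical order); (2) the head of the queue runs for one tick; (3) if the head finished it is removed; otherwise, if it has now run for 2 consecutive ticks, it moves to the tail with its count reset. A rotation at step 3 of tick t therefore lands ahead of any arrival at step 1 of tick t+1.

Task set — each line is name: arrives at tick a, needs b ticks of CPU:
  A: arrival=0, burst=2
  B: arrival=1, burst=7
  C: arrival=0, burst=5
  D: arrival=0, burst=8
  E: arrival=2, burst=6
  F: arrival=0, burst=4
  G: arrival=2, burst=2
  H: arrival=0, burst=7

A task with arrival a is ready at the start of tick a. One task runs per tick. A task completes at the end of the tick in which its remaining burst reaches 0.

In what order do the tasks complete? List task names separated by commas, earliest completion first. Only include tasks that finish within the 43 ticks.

completion order = A, G, F, C, E, D, H, B

t=0: queue=[A,C,D,F,H] q_used=0 → run A
t=1: queue=[A,C,D,F,H,B] q_used=1 → run A
t=2: queue=[C,D,F,H,B,E,G] q_used=0 → run C
t=3: queue=[C,D,F,H,B,E,G] q_used=1 → run C
t=4: queue=[D,F,H,B,E,G,C] q_used=0 → run D
t=5: queue=[D,F,H,B,E,G,C] q_used=1 → run D
t=6: queue=[F,H,B,E,G,C,D] q_used=0 → run F
t=7: queue=[F,H,B,E,G,C,D] q_used=1 → run F
t=8: queue=[H,B,E,G,C,D,F] q_used=0 → run H
t=9: queue=[H,B,E,G,C,D,F] q_used=1 → run H
t=10: queue=[B,E,G,C,D,F,H] q_used=0 → run B
t=11: queue=[B,E,G,C,D,F,H] q_used=1 → run B
t=12: queue=[E,G,C,D,F,H,B] q_used=0 → run E
t=13: queue=[E,G,C,D,F,H,B] q_used=1 → run E
t=14: queue=[G,C,D,F,H,B,E] q_used=0 → run G
t=15: queue=[G,C,D,F,H,B,E] q_used=1 → run G
t=16: queue=[C,D,F,H,B,E] q_used=0 → run C
t=17: queue=[C,D,F,H,B,E] q_used=1 → run C
t=18: queue=[D,F,H,B,E,C] q_used=0 → run D
t=19: queue=[D,F,H,B,E,C] q_used=1 → run D
t=20: queue=[F,H,B,E,C,D] q_used=0 → run F
t=21: queue=[F,H,B,E,C,D] q_used=1 → run F
t=22: queue=[H,B,E,C,D] q_used=0 → run H
t=23: queue=[H,B,E,C,D] q_used=1 → run H
t=24: queue=[B,E,C,D,H] q_used=0 → run B
t=25: queue=[B,E,C,D,H] q_used=1 → run B
t=26: queue=[E,C,D,H,B] q_used=0 → run E
t=27: queue=[E,C,D,H,B] q_used=1 → run E
t=28: queue=[C,D,H,B,E] q_used=0 → run C
t=29: queue=[D,H,B,E] q_used=0 → run D
t=30: queue=[D,H,B,E] q_used=1 → run D
t=31: queue=[H,B,E,D] q_used=0 → run H
t=32: queue=[H,B,E,D] q_used=1 → run H
t=33: queue=[B,E,D,H] q_used=0 → run B
t=34: queue=[B,E,D,H] q_used=1 → run B
t=35: queue=[E,D,H,B] q_used=0 → run E
t=36: queue=[E,D,H,B] q_used=1 → run E
t=37: queue=[D,H,B] q_used=0 → run D
t=38: queue=[D,H,B] q_used=1 → run D
t=39: queue=[H,B] q_used=0 → run H
t=40: queue=[B] q_used=0 → run B
t=41: (idle)
t=42: (idle)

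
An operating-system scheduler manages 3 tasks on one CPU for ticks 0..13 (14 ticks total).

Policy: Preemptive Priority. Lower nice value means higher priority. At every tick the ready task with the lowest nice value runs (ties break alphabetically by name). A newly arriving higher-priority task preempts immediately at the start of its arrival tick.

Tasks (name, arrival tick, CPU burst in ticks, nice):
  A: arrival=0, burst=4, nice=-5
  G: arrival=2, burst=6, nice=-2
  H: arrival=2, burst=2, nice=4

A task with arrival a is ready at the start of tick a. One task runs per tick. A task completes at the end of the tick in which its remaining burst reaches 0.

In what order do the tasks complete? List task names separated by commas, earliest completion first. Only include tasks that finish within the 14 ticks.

completion order = A, G, H

t=0: ready={A} → run A
t=1: ready={A} → run A
t=2: ready={A,G,H} → run A
t=3: ready={A,G,H} → run A
t=4: ready={G,H} → run G
t=5: ready={G,H} → run G
t=6: ready={G,H} → run G
t=7: ready={G,H} → run G
t=8: ready={G,H} → run G
t=9: ready={G,H} → run G
t=10: ready={H} → run H
t=11: ready={H} → run H
t=12: (idle)
t=13: (idle)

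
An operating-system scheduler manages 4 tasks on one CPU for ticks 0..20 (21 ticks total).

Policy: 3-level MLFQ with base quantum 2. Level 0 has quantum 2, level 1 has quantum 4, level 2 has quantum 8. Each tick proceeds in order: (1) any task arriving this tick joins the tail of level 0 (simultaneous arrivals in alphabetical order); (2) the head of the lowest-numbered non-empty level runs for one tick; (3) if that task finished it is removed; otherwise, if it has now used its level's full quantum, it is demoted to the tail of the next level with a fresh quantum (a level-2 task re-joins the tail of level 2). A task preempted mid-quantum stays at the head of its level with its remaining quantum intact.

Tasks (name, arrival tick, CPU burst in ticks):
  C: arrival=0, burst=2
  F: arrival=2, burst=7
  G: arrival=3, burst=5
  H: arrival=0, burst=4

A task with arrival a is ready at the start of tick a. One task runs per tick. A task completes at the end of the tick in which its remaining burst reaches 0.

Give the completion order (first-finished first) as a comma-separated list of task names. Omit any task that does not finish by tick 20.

completion order = C, H, G, F

t=0: L0/L1/L2 = CH/-/- → run C
t=1: L0/L1/L2 = CH/-/- → run C
t=2: L0/L1/L2 = HF/-/- → run H
t=3: L0/L1/L2 = HFG/-/- → run H
t=4: L0/L1/L2 = FG/H/- → run F
t=5: L0/L1/L2 = FG/H/- → run F
t=6: L0/L1/L2 = G/HF/- → run G
t=7: L0/L1/L2 = G/HF/- → run G
t=8: L0/L1/L2 = -/HFG/- → run H
t=9: L0/L1/L2 = -/HFG/- → run H
t=10: L0/L1/L2 = -/FG/- → run F
t=11: L0/L1/L2 = -/FG/- → run F
t=12: L0/L1/L2 = -/FG/- → run F
t=13: L0/L1/L2 = -/FG/- → run F
t=14: L0/L1/L2 = -/G/F → run G
t=15: L0/L1/L2 = -/G/F → run G
t=16: L0/L1/L2 = -/G/F → run G
t=17: L0/L1/L2 = -/-/F → run F
t=18: (idle)
t=19: (idle)
t=20: (idle)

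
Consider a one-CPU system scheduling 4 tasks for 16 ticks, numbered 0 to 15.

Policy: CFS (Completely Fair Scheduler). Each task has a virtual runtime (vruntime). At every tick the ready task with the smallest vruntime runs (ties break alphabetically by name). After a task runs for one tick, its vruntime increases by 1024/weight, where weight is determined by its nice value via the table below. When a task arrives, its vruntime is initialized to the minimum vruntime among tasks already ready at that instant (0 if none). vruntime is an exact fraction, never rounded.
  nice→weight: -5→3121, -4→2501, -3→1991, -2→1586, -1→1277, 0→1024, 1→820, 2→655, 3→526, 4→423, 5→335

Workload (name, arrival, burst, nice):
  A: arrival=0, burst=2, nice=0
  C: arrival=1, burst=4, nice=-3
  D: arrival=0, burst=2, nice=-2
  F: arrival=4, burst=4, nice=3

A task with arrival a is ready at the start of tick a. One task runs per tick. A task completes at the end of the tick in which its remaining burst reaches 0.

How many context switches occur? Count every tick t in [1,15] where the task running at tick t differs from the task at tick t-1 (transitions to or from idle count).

context switches = 9

t=0: vr[A=0 D=0] → run A
t=1: vr[A=1 C=0 D=0] → run C
t=2: vr[A=1 C=1024/1991 D=0] → run D
t=3: vr[A=1 C=1024/1991 D=512/793] → run C
t=4: vr[A=1 C=2048/1991 D=512/793 F=512/793] → run D
t=5: vr[A=1 C=2048/1991 F=512/793] → run F
t=6: vr[A=1 C=2048/1991 F=540672/208559] → run A
t=7: vr[C=2048/1991 F=540672/208559] → run C
t=8: vr[C=3072/1991 F=540672/208559] → run C
t=9: vr[F=540672/208559] → run F
t=10: vr[F=946688/208559] → run F
t=11: vr[F=1352704/208559] → run F
t=12: (idle)
t=13: (idle)
t=14: (idle)
t=15: (idle)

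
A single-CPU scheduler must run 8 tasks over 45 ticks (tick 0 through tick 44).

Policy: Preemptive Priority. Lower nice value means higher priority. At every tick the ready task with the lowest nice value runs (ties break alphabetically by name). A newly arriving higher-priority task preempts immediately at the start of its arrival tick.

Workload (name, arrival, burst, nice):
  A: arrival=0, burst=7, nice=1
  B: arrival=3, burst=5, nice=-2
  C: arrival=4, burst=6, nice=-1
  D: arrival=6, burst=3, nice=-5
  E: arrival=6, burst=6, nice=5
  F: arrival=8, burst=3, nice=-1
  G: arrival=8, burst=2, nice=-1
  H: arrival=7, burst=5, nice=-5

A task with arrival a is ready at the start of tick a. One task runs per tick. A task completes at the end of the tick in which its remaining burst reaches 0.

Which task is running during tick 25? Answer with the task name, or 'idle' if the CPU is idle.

running at tick 25 = G

t=0: ready={A} → run A
t=1: ready={A} → run A
t=2: ready={A} → run A
t=3: ready={A,B} → run B
t=4: ready={A,B,C} → run B
t=5: ready={A,B,C} → run B
t=6: ready={A,B,C,D,E} → run D
t=7: ready={A,B,C,D,E,H} → run D
t=8: ready={A,B,C,D,E,F,G,H} → run D
t=9: ready={A,B,C,E,F,G,H} → run H
t=10: ready={A,B,C,E,F,G,H} → run H
t=11: ready={A,B,C,E,F,G,H} → run H
t=12: ready={A,B,C,E,F,G,H} → run H
t=13: ready={A,B,C,E,F,G,H} → run H
t=14: ready={A,B,C,E,F,G} → run B
t=15: ready={A,B,C,E,F,G} → run B
t=16: ready={A,C,E,F,G} → run C
t=17: ready={A,C,E,F,G} → run C
t=18: ready={A,C,E,F,G} → run C
t=19: ready={A,C,E,F,G} → run C
t=20: ready={A,C,E,F,G} → run C
t=21: ready={A,C,E,F,G} → run C
t=22: ready={A,E,F,G} → run F
t=23: ready={A,E,F,G} → run F
t=24: ready={A,E,F,G} → run F
t=25: ready={A,E,G} → run G
t=26: ready={A,E,G} → run G
t=27: ready={A,E} → run A
t=28: ready={A,E} → run A
t=29: ready={A,E} → run A
t=30: ready={A,E} → run A
t=31: ready={E} → run E
t=32: ready={E} → run E
t=33: ready={E} → run E
t=34: ready={E} → run E
t=35: ready={E} → run E
t=36: ready={E} → run E
t=37: (idle)
t=38: (idle)
t=39: (idle)
t=40: (idle)
t=41: (idle)
t=42: (idle)
t=43: (idle)
t=44: (idle)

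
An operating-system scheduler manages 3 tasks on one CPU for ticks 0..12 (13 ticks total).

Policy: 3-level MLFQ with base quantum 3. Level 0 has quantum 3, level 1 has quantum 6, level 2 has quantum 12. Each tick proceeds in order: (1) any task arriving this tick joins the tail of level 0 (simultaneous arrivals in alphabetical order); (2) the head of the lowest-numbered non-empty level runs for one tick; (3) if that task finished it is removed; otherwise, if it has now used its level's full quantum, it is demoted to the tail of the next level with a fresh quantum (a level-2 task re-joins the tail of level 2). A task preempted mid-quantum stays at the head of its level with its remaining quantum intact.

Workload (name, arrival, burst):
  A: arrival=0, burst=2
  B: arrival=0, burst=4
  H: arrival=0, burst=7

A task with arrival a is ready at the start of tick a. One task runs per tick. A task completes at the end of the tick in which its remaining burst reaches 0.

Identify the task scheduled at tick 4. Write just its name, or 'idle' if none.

running at tick 4 = B

t=0: L0/L1/L2 = ABH/-/- → run A
t=1: L0/L1/L2 = ABH/-/- → run A
t=2: L0/L1/L2 = BH/-/- → run B
t=3: L0/L1/L2 = BH/-/- → run B
t=4: L0/L1/L2 = BH/-/- → run B
t=5: L0/L1/L2 = H/B/- → run H
t=6: L0/L1/L2 = H/B/- → run H
t=7: L0/L1/L2 = H/B/- → run H
t=8: L0/L1/L2 = -/BH/- → run B
t=9: L0/L1/L2 = -/H/- → run H
t=10: L0/L1/L2 = -/H/- → run H
t=11: L0/L1/L2 = -/H/- → run H
t=12: L0/L1/L2 = -/H/- → run H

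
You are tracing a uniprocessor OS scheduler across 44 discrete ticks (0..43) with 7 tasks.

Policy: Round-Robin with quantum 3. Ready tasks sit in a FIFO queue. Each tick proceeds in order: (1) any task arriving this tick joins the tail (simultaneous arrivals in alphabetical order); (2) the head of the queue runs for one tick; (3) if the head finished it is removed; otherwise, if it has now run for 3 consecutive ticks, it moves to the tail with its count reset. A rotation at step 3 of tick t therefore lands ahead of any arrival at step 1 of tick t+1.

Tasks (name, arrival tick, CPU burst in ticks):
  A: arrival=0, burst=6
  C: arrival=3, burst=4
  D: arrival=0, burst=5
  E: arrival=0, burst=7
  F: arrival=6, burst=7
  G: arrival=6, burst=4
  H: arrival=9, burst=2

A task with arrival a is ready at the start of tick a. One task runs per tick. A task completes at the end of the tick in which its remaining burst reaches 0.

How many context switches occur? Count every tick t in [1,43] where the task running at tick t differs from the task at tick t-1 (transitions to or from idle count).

context switches = 15

t=0: queue=[A,D,E] q_used=0 → run A
t=1: queue=[A,D,E] q_used=1 → run A
t=2: queue=[A,D,E] q_used=2 → run A
t=3: queue=[D,E,A,C] q_used=0 → run D
t=4: queue=[D,E,A,C] q_used=1 → run D
t=5: queue=[D,E,A,C] q_used=2 → run D
t=6: queue=[E,A,C,D,F,G] q_used=0 → run E
t=7: queue=[E,A,C,D,F,G] q_used=1 → run E
t=8: queue=[E,A,C,D,F,G] q_used=2 → run E
t=9: queue=[A,C,D,F,G,E,H] q_used=0 → run A
t=10: queue=[A,C,D,F,G,E,H] q_used=1 → run A
t=11: queue=[A,C,D,F,G,E,H] q_used=2 → run A
t=12: queue=[C,D,F,G,E,H] q_used=0 → run C
t=13: queue=[C,D,F,G,E,H] q_used=1 → run C
t=14: queue=[C,D,F,G,E,H] q_used=2 → run C
t=15: queue=[D,F,G,E,H,C] q_used=0 → run D
t=16: queue=[D,F,G,E,H,C] q_used=1 → run D
t=17: queue=[F,G,E,H,C] q_used=0 → run F
t=18: queue=[F,G,E,H,C] q_used=1 → run F
t=19: queue=[F,G,E,H,C] q_used=2 → run F
t=20: queue=[G,E,H,C,F] q_used=0 → run G
t=21: queue=[G,E,H,C,F] q_used=1 → run G
t=22: queue=[G,E,H,C,F] q_used=2 → run G
t=23: queue=[E,H,C,F,G] q_used=0 → run E
t=24: queue=[E,H,C,F,G] q_used=1 → run E
t=25: queue=[E,H,C,F,G] q_used=2 → run E
t=26: queue=[H,C,F,G,E] q_used=0 → run H
t=27: queue=[H,C,F,G,E] q_used=1 → run H
t=28: queue=[C,F,G,E] q_used=0 → run C
t=29: queue=[F,G,E] q_used=0 → run F
t=30: queue=[F,G,E] q_used=1 → run F
t=31: queue=[F,G,E] q_used=2 → run F
t=32: queue=[G,E,F] q_used=0 → run G
t=33: queue=[E,F] q_used=0 → run E
t=34: queue=[F] q_used=0 → run F
t=35: (idle)
t=36: (idle)
t=37: (idle)
t=38: (idle)
t=39: (idle)
t=40: (idle)
t=41: (idle)
t=42: (idle)
t=43: (idle)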